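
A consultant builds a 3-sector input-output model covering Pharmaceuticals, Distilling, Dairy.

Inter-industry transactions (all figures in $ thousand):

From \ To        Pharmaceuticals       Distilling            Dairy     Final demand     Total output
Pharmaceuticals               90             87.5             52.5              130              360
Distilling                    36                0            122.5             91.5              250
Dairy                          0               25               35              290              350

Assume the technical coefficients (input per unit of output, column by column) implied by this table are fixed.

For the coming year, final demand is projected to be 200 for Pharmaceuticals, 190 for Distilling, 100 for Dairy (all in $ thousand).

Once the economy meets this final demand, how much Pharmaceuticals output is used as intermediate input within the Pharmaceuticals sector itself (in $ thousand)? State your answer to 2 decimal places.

z_11 = 106.76

Technical coefficients a_ij = z_ij / X_j:
  a_11 = 90/360 = 0.25, a_21 = 36/360 = 0.10, a_31 = 0/360 = 0.00
  a_12 = 87.5/250 = 0.35, a_22 = 0/250 = 0.00, a_32 = 25/250 = 0.10
  a_13 = 52.5/350 = 0.15, a_23 = 122.5/350 = 0.35, a_33 = 35/350 = 0.10
I − A =
  [   0.75    -0.35    -0.15]
  [  -0.10     1.00    -0.35]
  [   0.00    -0.10     0.90]
Cofactors of I−A, C_ij = (−1)^(i+j)·(minor ij) (rows/columns in the sector order above):
  C_11 = (1.00)(0.90) − (-0.35)(-0.10) = 0.8650
  C_12 = −[(-0.10)(0.90) − (-0.35)(0.00)] = 0.0900
  C_13 = (-0.10)(-0.10) − (1.00)(0.00) = 0.0100
  C_21 = −[(-0.35)(0.90) − (-0.15)(-0.10)] = 0.3300
  C_22 = (0.75)(0.90) − (-0.15)(0.00) = 0.6750
  C_23 = −[(0.75)(-0.10) − (-0.35)(0.00)] = 0.0750
  C_31 = (-0.35)(-0.35) − (-0.15)(1.00) = 0.2725
  C_32 = −[(0.75)(-0.35) − (-0.15)(-0.10)] = 0.2775
  C_33 = (0.75)(1.00) − (-0.35)(-0.10) = 0.7150
det(I−A) = Σ_j (I−A)_1j·C_1j = (0.75)(0.8650) + (-0.35)(0.0900) + (-0.15)(0.0100) = 0.61575
adj(I−A) = Cᵀ =
  [ 0.8650   0.3300   0.2725]
  [ 0.0900   0.6750   0.2775]
  [ 0.0100   0.0750   0.7150]
(I − A)⁻¹ = adj(I−A) / det(I−A) ≈
  [   1.4048     0.5359     0.4425]
  [   0.1462     1.0962     0.4507]
  [   0.0162     0.1218     1.1612]
First solve x = (I − A)⁻¹ d = adj(I−A)·d / det(I−A); in particular x_1 = (0.8650·200 + 0.3300·190 + 0.2725·100) / 0.61575 = 262.95 / 0.61575 ≈ 427.0402.
Intermediate flow from 1 to 1: z_11 = a_11 · x_1 = 0.25 × 262.95 / 0.61575 = 65.7375 / 0.61575 ≈ 106.76.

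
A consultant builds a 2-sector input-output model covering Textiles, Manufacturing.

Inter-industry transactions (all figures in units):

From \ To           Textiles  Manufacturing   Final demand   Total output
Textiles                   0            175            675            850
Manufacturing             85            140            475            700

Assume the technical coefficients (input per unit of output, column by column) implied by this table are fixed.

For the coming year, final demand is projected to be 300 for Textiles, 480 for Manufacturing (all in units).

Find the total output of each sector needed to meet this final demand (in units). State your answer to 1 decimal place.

x_1 = 464.5, x_2 = 658.1

Technical coefficients a_ij = z_ij / X_j:
  a_11 = 0/850 = 0.00, a_21 = 85/850 = 0.10
  a_12 = 175/700 = 0.25, a_22 = 140/700 = 0.20
I − A =
  [   1.00    -0.25]
  [  -0.10     0.80]
det(I−A) = (1.00)(0.80) − (-0.25)(-0.10) = 0.7750
adj(I−A) = [[0.80, 0.25], [0.10, 1.00]]
(I − A)⁻¹ = adj(I−A) / det(I−A) ≈
  [   1.0323     0.3226]
  [   0.1290     1.2903]
x = (I − A)⁻¹ d = adj(I−A)·d / det(I−A), with det(I−A) = 0.7750:
  x_1 = (0.80·300 + 0.25·480) / 0.7750 = 360.00 / 0.7750 ≈ 464.5
  x_2 = (0.10·300 + 1.00·480) / 0.7750 = 510.00 / 0.7750 ≈ 658.1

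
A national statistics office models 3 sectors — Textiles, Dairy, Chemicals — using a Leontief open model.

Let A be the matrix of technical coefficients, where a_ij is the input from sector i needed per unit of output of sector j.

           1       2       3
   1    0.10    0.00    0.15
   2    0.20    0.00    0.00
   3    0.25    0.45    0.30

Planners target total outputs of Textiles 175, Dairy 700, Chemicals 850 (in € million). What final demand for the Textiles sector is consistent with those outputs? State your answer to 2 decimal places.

I − A =
  [   0.90     0.00    -0.15]
  [  -0.20     1.00     0.00]
  [  -0.25    -0.45     0.70]
d = (I − A) x:
  d_1 = (+0.90)·175 + (+0.00)·700 + (-0.15)·850 = 30.00
  d_2 = (-0.20)·175 + (+1.00)·700 + (+0.00)·850 = 665.00
  d_3 = (-0.25)·175 + (-0.45)·700 + (+0.70)·850 = 236.25

d_1 = 30.00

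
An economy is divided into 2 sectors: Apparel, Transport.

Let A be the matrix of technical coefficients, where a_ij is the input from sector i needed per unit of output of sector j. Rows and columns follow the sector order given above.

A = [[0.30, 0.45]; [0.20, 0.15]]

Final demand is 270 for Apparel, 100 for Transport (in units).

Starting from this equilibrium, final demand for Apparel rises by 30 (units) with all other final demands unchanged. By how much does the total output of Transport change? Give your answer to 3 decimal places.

Δx_2 = 11.881

I − A =
  [   0.70    -0.45]
  [  -0.20     0.85]
det(I−A) = (0.70)(0.85) − (-0.45)(-0.20) = 0.5050
adj(I−A) = [[0.85, 0.45], [0.20, 0.70]]
(I − A)⁻¹ = adj(I−A) / det(I−A) ≈
  [   1.6832     0.8911]
  [   0.3960     1.3861]
Δx = (I − A)⁻¹ Δd with Δd having +30 in the Apparel component and 0 elsewhere.
So Δx_2 = L_21 · (+30), where L_21 = adj(I−A)_21 / det(I−A) = 0.20 / 0.5050.
Δx_2 = 0.20 × (+30) / 0.5050 = 6.00 / 0.5050 ≈ 11.881.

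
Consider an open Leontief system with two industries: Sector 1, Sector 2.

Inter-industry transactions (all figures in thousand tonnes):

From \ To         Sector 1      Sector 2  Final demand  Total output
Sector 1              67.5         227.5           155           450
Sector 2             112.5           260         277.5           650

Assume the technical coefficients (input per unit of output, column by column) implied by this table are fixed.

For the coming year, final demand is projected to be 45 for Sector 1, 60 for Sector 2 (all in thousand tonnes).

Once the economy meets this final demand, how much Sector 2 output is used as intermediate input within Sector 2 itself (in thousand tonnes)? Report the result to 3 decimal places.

z_22 = 58.935

Technical coefficients a_ij = z_ij / X_j:
  a_11 = 67.5/450 = 0.15, a_21 = 112.5/450 = 0.25
  a_12 = 227.5/650 = 0.35, a_22 = 260/650 = 0.40
I − A =
  [   0.85    -0.35]
  [  -0.25     0.60]
det(I−A) = (0.85)(0.60) − (-0.35)(-0.25) = 0.4225
adj(I−A) = [[0.60, 0.35], [0.25, 0.85]]
(I − A)⁻¹ = adj(I−A) / det(I−A) ≈
  [   1.4201     0.8284]
  [   0.5917     2.0118]
First solve x = (I − A)⁻¹ d = adj(I−A)·d / det(I−A); in particular x_2 = (0.25·45 + 0.85·60) / 0.4225 = 62.25 / 0.4225 ≈ 147.33728.
Intermediate flow from 2 to 2: z_22 = a_22 · x_2 = 0.40 × 62.25 / 0.4225 = 24.90 / 0.4225 ≈ 58.935.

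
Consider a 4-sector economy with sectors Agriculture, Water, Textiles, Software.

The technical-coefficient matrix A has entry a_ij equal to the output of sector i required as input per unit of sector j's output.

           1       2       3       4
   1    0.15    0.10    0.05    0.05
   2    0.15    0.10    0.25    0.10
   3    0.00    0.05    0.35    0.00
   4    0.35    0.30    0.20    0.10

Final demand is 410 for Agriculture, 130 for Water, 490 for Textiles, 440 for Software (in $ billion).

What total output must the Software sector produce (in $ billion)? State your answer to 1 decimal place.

x_4 = 1127.0

I − A =
  [   0.85    -0.10    -0.05    -0.05]
  [  -0.15     0.90    -0.25    -0.10]
  [   0.00    -0.05     0.65     0.00]
  [  -0.35    -0.30    -0.20     0.90]
Compute the cofactors C_ij = (−1)^(i+j)·(3×3 minor ij) of I−A; the adjugate is their transpose:
adj(I−A) = Cᵀ =
  [ 0.494750   0.071000   0.076250   0.035375]
  [ 0.110500   0.485875   0.213875   0.060125]
  [ 0.008500   0.037375   0.628000   0.004625]
  [ 0.231125   0.197875   0.240500   0.476500]
det(I−A) = Σ_j (I−A)_1j·C_1j = (0.85)(0.494750) + (-0.10)(0.110500) + (-0.05)(0.008500) + (-0.05)(0.231125) = 0.39750625
(I − A)⁻¹ = adj(I−A) / det(I−A) ≈
  [   1.2446     0.1786     0.1918     0.0890]
  [   0.2780     1.2223     0.5380     0.1513]
  [   0.0214     0.0940     1.5798     0.0116]
  [   0.5814     0.4978     0.6050     1.1987]
x = (I − A)⁻¹ d = adj(I−A)·d / det(I−A), with det(I−A) = 0.39750625:
  x_1 = (0.494750·410 + 0.071000·130 + 0.076250·490 + 0.035375·440) / 0.39750625 = 265.005 / 0.39750625 ≈ 666.7
  x_2 = (0.110500·410 + 0.485875·130 + 0.213875·490 + 0.060125·440) / 0.39750625 = 239.7225 / 0.39750625 ≈ 603.1
  x_3 = (0.008500·410 + 0.037375·130 + 0.628000·490 + 0.004625·440) / 0.39750625 = 318.09875 / 0.39750625 ≈ 800.2
  x_4 = (0.231125·410 + 0.197875·130 + 0.240500·490 + 0.476500·440) / 0.39750625 = 447.99 / 0.39750625 ≈ 1127.0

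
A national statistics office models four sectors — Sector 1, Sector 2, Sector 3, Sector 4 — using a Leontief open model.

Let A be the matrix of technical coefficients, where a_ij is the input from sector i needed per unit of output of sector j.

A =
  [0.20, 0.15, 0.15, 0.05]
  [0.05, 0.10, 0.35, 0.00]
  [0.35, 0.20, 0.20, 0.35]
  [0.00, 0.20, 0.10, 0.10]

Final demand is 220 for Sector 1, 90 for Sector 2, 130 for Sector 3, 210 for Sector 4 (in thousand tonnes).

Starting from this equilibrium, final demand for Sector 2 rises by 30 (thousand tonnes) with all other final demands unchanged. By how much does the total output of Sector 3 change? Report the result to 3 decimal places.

Δx_3 = 21.258

I − A =
  [   0.80    -0.15    -0.15    -0.05]
  [  -0.05     0.90    -0.35     0.00]
  [  -0.35    -0.20     0.80    -0.35]
  [   0.00    -0.20    -0.10     0.90]
Compute the cofactors C_ij = (−1)^(i+j)·(3×3 minor ij) of I−A; the adjugate is their transpose:
adj(I−A) = Cᵀ =
  [ 0.529000   0.149250   0.176750   0.098125]
  [ 0.144500   0.499000   0.259000   0.108750]
  [ 0.296000   0.250750   0.640750   0.265625]
  [ 0.065000   0.138750   0.128750   0.446875]
det(I−A) = Σ_j (I−A)_1j·C_1j = (0.80)(0.529000) + (-0.15)(0.144500) + (-0.15)(0.296000) + (-0.05)(0.065000) = 0.353875
(I − A)⁻¹ = adj(I−A) / det(I−A) ≈
  [   1.4949     0.4218     0.4995     0.2773]
  [   0.4083     1.4101     0.7319     0.3073]
  [   0.8365     0.7086     1.8107     0.7506]
  [   0.1837     0.3921     0.3638     1.2628]
Δx = (I − A)⁻¹ Δd with Δd having +30 in the Sector 2 component and 0 elsewhere.
So Δx_3 = L_32 · (+30), where L_32 = adj(I−A)_32 / det(I−A) = 0.250750 / 0.353875.
Δx_3 = 0.250750 × (+30) / 0.353875 = 7.5225 / 0.353875 ≈ 21.258.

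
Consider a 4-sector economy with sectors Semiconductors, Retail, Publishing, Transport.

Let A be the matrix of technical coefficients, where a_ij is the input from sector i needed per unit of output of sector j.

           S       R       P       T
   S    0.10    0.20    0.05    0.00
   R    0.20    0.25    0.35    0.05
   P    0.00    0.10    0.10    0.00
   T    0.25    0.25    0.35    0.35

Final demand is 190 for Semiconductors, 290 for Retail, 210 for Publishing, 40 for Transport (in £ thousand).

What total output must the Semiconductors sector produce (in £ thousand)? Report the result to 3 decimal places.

I − A =
  [   0.90    -0.20    -0.05     0.00]
  [  -0.20     0.75    -0.35    -0.05]
  [   0.00    -0.10     0.90     0.00]
  [  -0.25    -0.25    -0.35     0.65]
Compute the cofactors C_ij = (−1)^(i+j)·(3×3 minor ij) of I−A; the adjugate is their transpose:
adj(I−A) = Cᵀ =
  [ 0.403000   0.120250   0.072750   0.009250]
  [ 0.128250   0.526500   0.227625   0.040500]
  [ 0.014250   0.058500   0.399000   0.004500]
  [ 0.212000   0.280250   0.330375   0.539000]
det(I−A) = Σ_j (I−A)_1j·C_1j = (0.90)(0.403000) + (-0.20)(0.128250) + (-0.05)(0.014250) + (0.00)(0.212000) = 0.3363375
(I − A)⁻¹ = adj(I−A) / det(I−A) ≈
  [   1.1982     0.3575     0.2163     0.0275]
  [   0.3813     1.5654     0.6768     0.1204]
  [   0.0424     0.1739     1.1863     0.0134]
  [   0.6303     0.8332     0.9823     1.6026]
x = (I − A)⁻¹ d = adj(I−A)·d / det(I−A), with det(I−A) = 0.3363375:
  x_S = (0.403000·190 + 0.120250·290 + 0.072750·210 + 0.009250·40) / 0.3363375 = 127.09 / 0.3363375 ≈ 377.864
  x_R = (0.128250·190 + 0.526500·290 + 0.227625·210 + 0.040500·40) / 0.3363375 = 226.47375 / 0.3363375 ≈ 673.353
  x_P = (0.014250·190 + 0.058500·290 + 0.399000·210 + 0.004500·40) / 0.3363375 = 103.6425 / 0.3363375 ≈ 308.150
  x_T = (0.212000·190 + 0.280250·290 + 0.330375·210 + 0.539000·40) / 0.3363375 = 212.49125 / 0.3363375 ≈ 631.780

x_S = 377.864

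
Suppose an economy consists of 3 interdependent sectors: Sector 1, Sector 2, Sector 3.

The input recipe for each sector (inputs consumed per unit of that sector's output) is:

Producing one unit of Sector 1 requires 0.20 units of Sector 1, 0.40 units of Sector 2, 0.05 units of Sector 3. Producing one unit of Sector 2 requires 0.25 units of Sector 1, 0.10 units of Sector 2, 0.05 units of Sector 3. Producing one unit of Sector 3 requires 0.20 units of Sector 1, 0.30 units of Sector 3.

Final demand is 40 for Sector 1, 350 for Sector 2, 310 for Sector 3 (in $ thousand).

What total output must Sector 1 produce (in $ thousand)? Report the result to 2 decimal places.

I − A =
  [   0.80    -0.25    -0.20]
  [  -0.40     0.90     0.00]
  [  -0.05    -0.05     0.70]
Cofactors of I−A, C_ij = (−1)^(i+j)·(minor ij) (rows/columns in the sector order above):
  C_11 = (0.90)(0.70) − (0.00)(-0.05) = 0.6300
  C_12 = −[(-0.40)(0.70) − (0.00)(-0.05)] = 0.2800
  C_13 = (-0.40)(-0.05) − (0.90)(-0.05) = 0.0650
  C_21 = −[(-0.25)(0.70) − (-0.20)(-0.05)] = 0.1850
  C_22 = (0.80)(0.70) − (-0.20)(-0.05) = 0.5500
  C_23 = −[(0.80)(-0.05) − (-0.25)(-0.05)] = 0.0525
  C_31 = (-0.25)(0.00) − (-0.20)(0.90) = 0.1800
  C_32 = −[(0.80)(0.00) − (-0.20)(-0.40)] = 0.0800
  C_33 = (0.80)(0.90) − (-0.25)(-0.40) = 0.6200
det(I−A) = Σ_j (I−A)_1j·C_1j = (0.80)(0.6300) + (-0.25)(0.2800) + (-0.20)(0.0650) = 0.4210
adj(I−A) = Cᵀ =
  [ 0.6300   0.1850   0.1800]
  [ 0.2800   0.5500   0.0800]
  [ 0.0650   0.0525   0.6200]
(I − A)⁻¹ = adj(I−A) / det(I−A) ≈
  [   1.4964     0.4394     0.4276]
  [   0.6651     1.3064     0.1900]
  [   0.1544     0.1247     1.4727]
x = (I − A)⁻¹ d = adj(I−A)·d / det(I−A), with det(I−A) = 0.4210:
  x_1 = (0.6300·40 + 0.1850·350 + 0.1800·310) / 0.4210 = 145.75 / 0.4210 ≈ 346.20
  x_2 = (0.2800·40 + 0.5500·350 + 0.0800·310) / 0.4210 = 228.50 / 0.4210 ≈ 542.76
  x_3 = (0.0650·40 + 0.0525·350 + 0.6200·310) / 0.4210 = 213.175 / 0.4210 ≈ 506.35

x_1 = 346.20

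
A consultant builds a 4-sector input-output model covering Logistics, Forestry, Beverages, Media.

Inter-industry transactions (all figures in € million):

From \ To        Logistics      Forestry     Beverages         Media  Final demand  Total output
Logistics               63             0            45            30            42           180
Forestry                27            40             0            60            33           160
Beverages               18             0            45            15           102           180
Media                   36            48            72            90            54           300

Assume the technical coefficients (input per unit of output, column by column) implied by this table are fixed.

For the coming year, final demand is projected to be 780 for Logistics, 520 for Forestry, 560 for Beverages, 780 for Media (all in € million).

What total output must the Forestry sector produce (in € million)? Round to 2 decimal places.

x_2 = 2020.53

Technical coefficients a_ij = z_ij / X_j:
  a_11 = 63/180 = 0.35, a_21 = 27/180 = 0.15, a_31 = 18/180 = 0.10, a_41 = 36/180 = 0.20
  a_12 = 0/160 = 0.00, a_22 = 40/160 = 0.25, a_32 = 0/160 = 0.00, a_42 = 48/160 = 0.30
  a_13 = 45/180 = 0.25, a_23 = 0/180 = 0.00, a_33 = 45/180 = 0.25, a_43 = 72/180 = 0.40
  a_14 = 30/300 = 0.10, a_24 = 60/300 = 0.20, a_34 = 15/300 = 0.05, a_44 = 90/300 = 0.30
I − A =
  [   0.65     0.00    -0.25    -0.10]
  [  -0.15     0.75     0.00    -0.20]
  [  -0.10     0.00     0.75    -0.05]
  [  -0.20    -0.30    -0.40     0.70]
Compute the cofactors C_ij = (−1)^(i+j)·(3×3 minor ij) of I−A; the adjugate is their transpose:
adj(I−A) = Cᵀ =
  [ 0.333750   0.026250   0.146250   0.065625]
  [ 0.113750   0.289250   0.094250   0.105625]
  [ 0.056250   0.012750   0.282750   0.031875]
  [ 0.176250   0.138750   0.243750   0.346875]
det(I−A) = Σ_j (I−A)_1j·C_1j = (0.65)(0.333750) + (0.00)(0.113750) + (-0.25)(0.056250) + (-0.10)(0.176250) = 0.18525
(I − A)⁻¹ = adj(I−A) / det(I−A) ≈
  [   1.8016     0.1417     0.7895     0.3543]
  [   0.6140     1.5614     0.5088     0.5702]
  [   0.3036     0.0688     1.5263     0.1721]
  [   0.9514     0.7490     1.3158     1.8725]
x = (I − A)⁻¹ d = adj(I−A)·d / det(I−A), with det(I−A) = 0.18525:
  x_1 = (0.333750·780 + 0.026250·520 + 0.146250·560 + 0.065625·780) / 0.18525 = 407.0625 / 0.18525 ≈ 2197.37
  x_2 = (0.113750·780 + 0.289250·520 + 0.094250·560 + 0.105625·780) / 0.18525 = 374.3025 / 0.18525 ≈ 2020.53
  x_3 = (0.056250·780 + 0.012750·520 + 0.282750·560 + 0.031875·780) / 0.18525 = 233.7075 / 0.18525 ≈ 1261.58
  x_4 = (0.176250·780 + 0.138750·520 + 0.243750·560 + 0.346875·780) / 0.18525 = 616.6875 / 0.18525 ≈ 3328.95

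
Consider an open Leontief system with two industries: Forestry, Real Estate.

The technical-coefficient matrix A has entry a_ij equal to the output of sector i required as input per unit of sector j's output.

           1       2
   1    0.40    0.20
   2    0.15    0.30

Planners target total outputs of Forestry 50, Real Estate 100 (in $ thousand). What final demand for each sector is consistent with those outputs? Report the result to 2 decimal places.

d_1 = 10.00, d_2 = 62.50

I − A =
  [   0.60    -0.20]
  [  -0.15     0.70]
d = (I − A) x:
  d_1 = (+0.60)·50 + (-0.20)·100 = 10.00
  d_2 = (-0.15)·50 + (+0.70)·100 = 62.50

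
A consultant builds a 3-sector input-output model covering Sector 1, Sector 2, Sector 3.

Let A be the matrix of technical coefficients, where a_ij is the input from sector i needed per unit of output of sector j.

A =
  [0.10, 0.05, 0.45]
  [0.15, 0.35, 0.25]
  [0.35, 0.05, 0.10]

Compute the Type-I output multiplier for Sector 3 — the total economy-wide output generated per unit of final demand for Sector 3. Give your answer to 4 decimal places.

I − A =
  [   0.90    -0.05    -0.45]
  [  -0.15     0.65    -0.25]
  [  -0.35    -0.05     0.90]
Cofactors of I−A, C_ij = (−1)^(i+j)·(minor ij) (rows/columns in the sector order above):
  C_11 = (0.65)(0.90) − (-0.25)(-0.05) = 0.5725
  C_12 = −[(-0.15)(0.90) − (-0.25)(-0.35)] = 0.2225
  C_13 = (-0.15)(-0.05) − (0.65)(-0.35) = 0.2350
  C_21 = −[(-0.05)(0.90) − (-0.45)(-0.05)] = 0.0675
  C_22 = (0.90)(0.90) − (-0.45)(-0.35) = 0.6525
  C_23 = −[(0.90)(-0.05) − (-0.05)(-0.35)] = 0.0625
  C_31 = (-0.05)(-0.25) − (-0.45)(0.65) = 0.3050
  C_32 = −[(0.90)(-0.25) − (-0.45)(-0.15)] = 0.2925
  C_33 = (0.90)(0.65) − (-0.05)(-0.15) = 0.5775
det(I−A) = Σ_j (I−A)_1j·C_1j = (0.90)(0.5725) + (-0.05)(0.2225) + (-0.45)(0.2350) = 0.398375
adj(I−A) = Cᵀ =
  [ 0.5725   0.0675   0.3050]
  [ 0.2225   0.6525   0.2925]
  [ 0.2350   0.0625   0.5775]
(I − A)⁻¹ = adj(I−A) / det(I−A) ≈
  [   1.43709     0.16944     0.76561]
  [   0.55852     1.63790     0.73423]
  [   0.58990     0.15689     1.44964]
The output multiplier for sector j is the column-j sum of the Leontief inverse (I − A)⁻¹ = adj(I−A) / det(I−A).
Column 3 of adj(I−A): (0.3050, 0.2925, 0.5775); det(I−A) = 0.398375.
m_3 = (0.3050 + 0.2925 + 0.5775) / 0.398375 = 1.175 / 0.398375 ≈ 2.9495.

m_3 = 2.9495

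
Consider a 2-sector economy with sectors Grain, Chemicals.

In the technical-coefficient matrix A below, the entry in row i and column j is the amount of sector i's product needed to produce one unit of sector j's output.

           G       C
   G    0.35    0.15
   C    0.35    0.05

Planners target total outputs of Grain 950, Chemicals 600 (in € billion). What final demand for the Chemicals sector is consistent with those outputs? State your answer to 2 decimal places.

d_C = 237.50

I − A =
  [   0.65    -0.15]
  [  -0.35     0.95]
d = (I − A) x:
  d_G = (+0.65)·950 + (-0.15)·600 = 527.50
  d_C = (-0.35)·950 + (+0.95)·600 = 237.50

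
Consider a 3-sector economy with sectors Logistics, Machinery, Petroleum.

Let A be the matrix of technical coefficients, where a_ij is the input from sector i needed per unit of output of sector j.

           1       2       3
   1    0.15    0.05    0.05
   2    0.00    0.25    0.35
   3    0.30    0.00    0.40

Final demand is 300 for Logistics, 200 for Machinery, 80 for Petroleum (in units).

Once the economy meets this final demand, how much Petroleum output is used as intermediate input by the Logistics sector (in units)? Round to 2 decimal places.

I − A =
  [   0.85    -0.05    -0.05]
  [   0.00     0.75    -0.35]
  [  -0.30     0.00     0.60]
Cofactors of I−A, C_ij = (−1)^(i+j)·(minor ij) (rows/columns in the sector order above):
  C_11 = (0.75)(0.60) − (-0.35)(0.00) = 0.4500
  C_12 = −[(0.00)(0.60) − (-0.35)(-0.30)] = 0.1050
  C_13 = (0.00)(0.00) − (0.75)(-0.30) = 0.2250
  C_21 = −[(-0.05)(0.60) − (-0.05)(0.00)] = 0.0300
  C_22 = (0.85)(0.60) − (-0.05)(-0.30) = 0.4950
  C_23 = −[(0.85)(0.00) − (-0.05)(-0.30)] = 0.0150
  C_31 = (-0.05)(-0.35) − (-0.05)(0.75) = 0.0550
  C_32 = −[(0.85)(-0.35) − (-0.05)(0.00)] = 0.2975
  C_33 = (0.85)(0.75) − (-0.05)(0.00) = 0.6375
det(I−A) = Σ_j (I−A)_1j·C_1j = (0.85)(0.4500) + (-0.05)(0.1050) + (-0.05)(0.2250) = 0.3660
adj(I−A) = Cᵀ =
  [ 0.4500   0.0300   0.0550]
  [ 0.1050   0.4950   0.2975]
  [ 0.2250   0.0150   0.6375]
(I − A)⁻¹ = adj(I−A) / det(I−A) ≈
  [   1.2295     0.0820     0.1503]
  [   0.2869     1.3525     0.8128]
  [   0.6148     0.0410     1.7418]
First solve x = (I − A)⁻¹ d = adj(I−A)·d / det(I−A); in particular x_1 = (0.4500·300 + 0.0300·200 + 0.0550·80) / 0.3660 = 145.40 / 0.3660 ≈ 397.2678.
Intermediate flow from 3 to 1: z_31 = a_31 · x_1 = 0.30 × 145.40 / 0.3660 = 43.62 / 0.3660 ≈ 119.18.

z_31 = 119.18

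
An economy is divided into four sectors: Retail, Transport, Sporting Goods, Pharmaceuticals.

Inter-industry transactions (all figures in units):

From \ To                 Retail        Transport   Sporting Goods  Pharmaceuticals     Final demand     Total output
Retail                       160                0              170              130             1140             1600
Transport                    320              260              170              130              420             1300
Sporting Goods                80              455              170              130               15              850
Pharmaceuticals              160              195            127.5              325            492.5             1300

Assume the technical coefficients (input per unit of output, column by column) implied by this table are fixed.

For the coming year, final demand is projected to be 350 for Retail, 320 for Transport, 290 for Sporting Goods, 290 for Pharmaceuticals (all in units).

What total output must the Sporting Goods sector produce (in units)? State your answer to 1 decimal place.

x_S = 904.6

Technical coefficients a_ij = z_ij / X_j:
  a_RR = 160/1600 = 0.10, a_TR = 320/1600 = 0.20, a_SR = 80/1600 = 0.05, a_PR = 160/1600 = 0.10
  a_RT = 0/1300 = 0.00, a_TT = 260/1300 = 0.20, a_ST = 455/1300 = 0.35, a_PT = 195/1300 = 0.15
  a_RS = 170/850 = 0.20, a_TS = 170/850 = 0.20, a_SS = 170/850 = 0.20, a_PS = 127.5/850 = 0.15
  a_RP = 130/1300 = 0.10, a_TP = 130/1300 = 0.10, a_SP = 130/1300 = 0.10, a_PP = 325/1300 = 0.25
I − A =
  [   0.90     0.00    -0.20    -0.10]
  [  -0.20     0.80    -0.20    -0.10]
  [  -0.05    -0.35     0.80    -0.10]
  [  -0.10    -0.15    -0.15     0.75]
Compute the cofactors C_ij = (−1)^(i+j)·(3×3 minor ij) of I−A; the adjugate is their transpose:
adj(I−A) = Cᵀ =
  [ 0.39525   0.07275   0.13200   0.08000]
  [ 0.13525   0.50825   0.18150   0.11000]
  [ 0.09625   0.24700   0.51550   0.11450]
  [ 0.09900   0.16075   0.15700   0.49100]
det(I−A) = Σ_j (I−A)_1j·C_1j = (0.90)(0.39525) + (0.00)(0.13525) + (-0.20)(0.09625) + (-0.10)(0.09900) = 0.326575
(I − A)⁻¹ = adj(I−A) / det(I−A) ≈
  [   1.2103     0.2228     0.4042     0.2450]
  [   0.4141     1.5563     0.5558     0.3368]
  [   0.2947     0.7563     1.5785     0.3506]
  [   0.3031     0.4922     0.4807     1.5035]
x = (I − A)⁻¹ d = adj(I−A)·d / det(I−A), with det(I−A) = 0.326575:
  x_R = (0.39525·350 + 0.07275·320 + 0.13200·290 + 0.08000·290) / 0.326575 = 223.0975 / 0.326575 ≈ 683.1
  x_T = (0.13525·350 + 0.50825·320 + 0.18150·290 + 0.11000·290) / 0.326575 = 294.5125 / 0.326575 ≈ 901.8
  x_S = (0.09625·350 + 0.24700·320 + 0.51550·290 + 0.11450·290) / 0.326575 = 295.4275 / 0.326575 ≈ 904.6
  x_P = (0.09900·350 + 0.16075·320 + 0.15700·290 + 0.49100·290) / 0.326575 = 274.01 / 0.326575 ≈ 839.0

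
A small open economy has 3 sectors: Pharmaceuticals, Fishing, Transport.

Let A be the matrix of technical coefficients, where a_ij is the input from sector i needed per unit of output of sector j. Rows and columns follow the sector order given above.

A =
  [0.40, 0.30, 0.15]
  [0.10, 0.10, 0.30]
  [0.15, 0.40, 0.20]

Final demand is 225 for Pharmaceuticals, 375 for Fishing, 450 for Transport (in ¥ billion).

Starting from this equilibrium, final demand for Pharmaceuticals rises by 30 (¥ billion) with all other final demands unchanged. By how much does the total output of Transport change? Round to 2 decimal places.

Δx_T = 17.72

I − A =
  [   0.60    -0.30    -0.15]
  [  -0.10     0.90    -0.30]
  [  -0.15    -0.40     0.80]
Cofactors of I−A, C_ij = (−1)^(i+j)·(minor ij) (rows/columns in the sector order above):
  C_11 = (0.90)(0.80) − (-0.30)(-0.40) = 0.6000
  C_12 = −[(-0.10)(0.80) − (-0.30)(-0.15)] = 0.1250
  C_13 = (-0.10)(-0.40) − (0.90)(-0.15) = 0.1750
  C_21 = −[(-0.30)(0.80) − (-0.15)(-0.40)] = 0.3000
  C_22 = (0.60)(0.80) − (-0.15)(-0.15) = 0.4575
  C_23 = −[(0.60)(-0.40) − (-0.30)(-0.15)] = 0.2850
  C_31 = (-0.30)(-0.30) − (-0.15)(0.90) = 0.2250
  C_32 = −[(0.60)(-0.30) − (-0.15)(-0.10)] = 0.1950
  C_33 = (0.60)(0.90) − (-0.30)(-0.10) = 0.5100
det(I−A) = Σ_j (I−A)_1j·C_1j = (0.60)(0.6000) + (-0.30)(0.1250) + (-0.15)(0.1750) = 0.29625
adj(I−A) = Cᵀ =
  [ 0.6000   0.3000   0.2250]
  [ 0.1250   0.4575   0.1950]
  [ 0.1750   0.2850   0.5100]
(I − A)⁻¹ = adj(I−A) / det(I−A) ≈
  [   2.0253     1.0127     0.7595]
  [   0.4219     1.5443     0.6582]
  [   0.5907     0.9620     1.7215]
Δx = (I − A)⁻¹ Δd with Δd having +30 in the Pharmaceuticals component and 0 elsewhere.
So Δx_T = L_TP · (+30), where L_TP = adj(I−A)_TP / det(I−A) = 0.1750 / 0.29625.
Δx_T = 0.1750 × (+30) / 0.29625 = 5.25 / 0.29625 ≈ 17.72.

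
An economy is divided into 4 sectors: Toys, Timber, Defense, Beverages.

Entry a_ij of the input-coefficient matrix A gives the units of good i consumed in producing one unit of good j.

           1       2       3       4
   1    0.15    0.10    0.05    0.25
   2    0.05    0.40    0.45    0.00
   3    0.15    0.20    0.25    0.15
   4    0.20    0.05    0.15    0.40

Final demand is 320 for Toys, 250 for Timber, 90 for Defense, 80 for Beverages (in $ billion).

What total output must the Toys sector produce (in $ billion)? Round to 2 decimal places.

I − A =
  [   0.85    -0.10    -0.05    -0.25]
  [  -0.05     0.60    -0.45     0.00]
  [  -0.15    -0.20     0.75    -0.15]
  [  -0.20    -0.05    -0.15     0.60]
Compute the cofactors C_ij = (−1)^(i+j)·(3×3 minor ij) of I−A; the adjugate is their transpose:
adj(I−A) = Cᵀ =
  [ 0.199125   0.066000   0.073125   0.101250]
  [ 0.075375   0.314250   0.210375   0.084000]
  [ 0.078375   0.112250   0.272375   0.100750]
  [ 0.092250   0.076250   0.110000   0.290500]
det(I−A) = Σ_j (I−A)_1j·C_1j = (0.85)(0.199125) + (-0.10)(0.075375) + (-0.05)(0.078375) + (-0.25)(0.092250) = 0.1347375
(I − A)⁻¹ = adj(I−A) / det(I−A) ≈
  [   1.4779     0.4898     0.5427     0.7515]
  [   0.5594     2.3323     1.5614     0.6234]
  [   0.5817     0.8331     2.0215     0.7478]
  [   0.6847     0.5659     0.8164     2.1560]
x = (I − A)⁻¹ d = adj(I−A)·d / det(I−A), with det(I−A) = 0.1347375:
  x_1 = (0.199125·320 + 0.066000·250 + 0.073125·90 + 0.101250·80) / 0.1347375 = 94.90125 / 0.1347375 ≈ 704.34
  x_2 = (0.075375·320 + 0.314250·250 + 0.210375·90 + 0.084000·80) / 0.1347375 = 128.33625 / 0.1347375 ≈ 952.49
  x_3 = (0.078375·320 + 0.112250·250 + 0.272375·90 + 0.100750·80) / 0.1347375 = 85.71625 / 0.1347375 ≈ 636.17
  x_4 = (0.092250·320 + 0.076250·250 + 0.110000·90 + 0.290500·80) / 0.1347375 = 81.7225 / 0.1347375 ≈ 606.53

x_1 = 704.34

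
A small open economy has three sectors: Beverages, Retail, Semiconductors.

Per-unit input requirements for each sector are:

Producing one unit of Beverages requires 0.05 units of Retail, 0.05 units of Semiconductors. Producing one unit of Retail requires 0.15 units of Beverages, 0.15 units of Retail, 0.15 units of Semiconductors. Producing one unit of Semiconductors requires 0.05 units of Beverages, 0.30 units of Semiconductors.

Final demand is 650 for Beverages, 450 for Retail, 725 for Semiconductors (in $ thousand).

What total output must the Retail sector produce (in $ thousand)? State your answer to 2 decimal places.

I − A =
  [   1.00    -0.15    -0.05]
  [  -0.05     0.85     0.00]
  [  -0.05    -0.15     0.70]
Cofactors of I−A, C_ij = (−1)^(i+j)·(minor ij) (rows/columns in the sector order above):
  C_11 = (0.85)(0.70) − (0.00)(-0.15) = 0.5950
  C_12 = −[(-0.05)(0.70) − (0.00)(-0.05)] = 0.0350
  C_13 = (-0.05)(-0.15) − (0.85)(-0.05) = 0.0500
  C_21 = −[(-0.15)(0.70) − (-0.05)(-0.15)] = 0.1125
  C_22 = (1.00)(0.70) − (-0.05)(-0.05) = 0.6975
  C_23 = −[(1.00)(-0.15) − (-0.15)(-0.05)] = 0.1575
  C_31 = (-0.15)(0.00) − (-0.05)(0.85) = 0.0425
  C_32 = −[(1.00)(0.00) − (-0.05)(-0.05)] = 0.0025
  C_33 = (1.00)(0.85) − (-0.15)(-0.05) = 0.8425
det(I−A) = Σ_j (I−A)_1j·C_1j = (1.00)(0.5950) + (-0.15)(0.0350) + (-0.05)(0.0500) = 0.58725
adj(I−A) = Cᵀ =
  [ 0.5950   0.1125   0.0425]
  [ 0.0350   0.6975   0.0025]
  [ 0.0500   0.1575   0.8425]
(I − A)⁻¹ = adj(I−A) / det(I−A) ≈
  [   1.0132     0.1916     0.0724]
  [   0.0596     1.1877     0.0043]
  [   0.0851     0.2682     1.4347]
x = (I − A)⁻¹ d = adj(I−A)·d / det(I−A), with det(I−A) = 0.58725:
  x_B = (0.5950·650 + 0.1125·450 + 0.0425·725) / 0.58725 = 468.1875 / 0.58725 ≈ 797.25
  x_R = (0.0350·650 + 0.6975·450 + 0.0025·725) / 0.58725 = 338.4375 / 0.58725 ≈ 576.31
  x_S = (0.0500·650 + 0.1575·450 + 0.8425·725) / 0.58725 = 714.1875 / 0.58725 ≈ 1216.16

x_R = 576.31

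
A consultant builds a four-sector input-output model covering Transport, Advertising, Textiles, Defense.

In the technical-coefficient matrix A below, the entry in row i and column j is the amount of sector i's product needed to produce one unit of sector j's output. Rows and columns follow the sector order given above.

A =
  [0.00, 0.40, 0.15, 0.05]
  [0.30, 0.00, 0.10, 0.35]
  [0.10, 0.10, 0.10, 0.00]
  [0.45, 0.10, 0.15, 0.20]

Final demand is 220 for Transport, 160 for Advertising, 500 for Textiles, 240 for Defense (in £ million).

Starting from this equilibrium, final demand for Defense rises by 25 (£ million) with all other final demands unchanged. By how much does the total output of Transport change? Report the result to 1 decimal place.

Δx_1 = 9.0

I − A =
  [   1.00    -0.40    -0.15    -0.05]
  [  -0.30     1.00    -0.10    -0.35]
  [  -0.10    -0.10     0.90     0.00]
  [  -0.45    -0.10    -0.15     0.80]
Compute the cofactors C_ij = (−1)^(i+j)·(3×3 minor ij) of I−A; the adjugate is their transpose:
adj(I−A) = Cᵀ =
  [ 0.675250   0.305250   0.175750   0.175750]
  [ 0.371000   0.687000   0.192125   0.323750]
  [ 0.116250   0.110250   0.582000   0.055500]
  [ 0.448000   0.278250   0.232000   0.758500]
det(I−A) = Σ_j (I−A)_1j·C_1j = (1.00)(0.675250) + (-0.40)(0.371000) + (-0.15)(0.116250) + (-0.05)(0.448000) = 0.4870125
(I − A)⁻¹ = adj(I−A) / det(I−A) ≈
  [   1.3865     0.6268     0.3609     0.3609]
  [   0.7618     1.4106     0.3945     0.6648]
  [   0.2387     0.2264     1.1950     0.1140]
  [   0.9199     0.5713     0.4764     1.5575]
Δx = (I − A)⁻¹ Δd with Δd having +25 in the Defense component and 0 elsewhere.
So Δx_1 = L_14 · (+25), where L_14 = adj(I−A)_14 / det(I−A) = 0.175750 / 0.4870125.
Δx_1 = 0.175750 × (+25) / 0.4870125 = 4.39375 / 0.4870125 ≈ 9.0.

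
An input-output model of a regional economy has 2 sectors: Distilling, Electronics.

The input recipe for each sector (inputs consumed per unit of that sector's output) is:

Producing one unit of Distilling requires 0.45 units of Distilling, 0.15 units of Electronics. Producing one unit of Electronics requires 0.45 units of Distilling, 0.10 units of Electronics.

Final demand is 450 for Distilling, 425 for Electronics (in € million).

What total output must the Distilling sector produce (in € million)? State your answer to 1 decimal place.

I − A =
  [   0.55    -0.45]
  [  -0.15     0.90]
det(I−A) = (0.55)(0.90) − (-0.45)(-0.15) = 0.4275
adj(I−A) = [[0.90, 0.45], [0.15, 0.55]]
(I − A)⁻¹ = adj(I−A) / det(I−A) ≈
  [   2.1053     1.0526]
  [   0.3509     1.2865]
x = (I − A)⁻¹ d = adj(I−A)·d / det(I−A), with det(I−A) = 0.4275:
  x_1 = (0.90·450 + 0.45·425) / 0.4275 = 596.25 / 0.4275 ≈ 1394.7
  x_2 = (0.15·450 + 0.55·425) / 0.4275 = 301.25 / 0.4275 ≈ 704.7

x_1 = 1394.7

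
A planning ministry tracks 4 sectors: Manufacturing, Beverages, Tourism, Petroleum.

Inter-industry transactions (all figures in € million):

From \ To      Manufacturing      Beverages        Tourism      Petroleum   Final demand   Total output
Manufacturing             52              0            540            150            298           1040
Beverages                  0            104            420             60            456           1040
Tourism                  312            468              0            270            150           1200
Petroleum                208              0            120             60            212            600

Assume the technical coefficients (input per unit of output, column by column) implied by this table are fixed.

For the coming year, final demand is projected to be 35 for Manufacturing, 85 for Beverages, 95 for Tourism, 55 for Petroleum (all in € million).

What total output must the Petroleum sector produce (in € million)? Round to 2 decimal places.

Technical coefficients a_ij = z_ij / X_j:
  a_11 = 52/1040 = 0.05, a_21 = 0/1040 = 0.00, a_31 = 312/1040 = 0.30, a_41 = 208/1040 = 0.20
  a_12 = 0/1040 = 0.00, a_22 = 104/1040 = 0.10, a_32 = 468/1040 = 0.45, a_42 = 0/1040 = 0.00
  a_13 = 540/1200 = 0.45, a_23 = 420/1200 = 0.35, a_33 = 0/1200 = 0.00, a_43 = 120/1200 = 0.10
  a_14 = 150/600 = 0.25, a_24 = 60/600 = 0.10, a_34 = 270/600 = 0.45, a_44 = 60/600 = 0.10
I − A =
  [   0.95     0.00    -0.45    -0.25]
  [   0.00     0.90    -0.35    -0.10]
  [  -0.30    -0.45     1.00    -0.45]
  [  -0.20     0.00    -0.10     0.90]
Compute the cofactors C_ij = (−1)^(i+j)·(3×3 minor ij) of I−A; the adjugate is their transpose:
adj(I−A) = Cᵀ =
  [ 0.623250   0.193500   0.387000   0.388125]
  [ 0.149000   0.592750   0.300250   0.257375]
  [ 0.333000   0.362250   0.724500   0.495000]
  [ 0.175500   0.083250   0.166500   0.583875]
det(I−A) = Σ_j (I−A)_1j·C_1j = (0.95)(0.623250) + (0.00)(0.149000) + (-0.45)(0.333000) + (-0.25)(0.175500) = 0.3983625
(I − A)⁻¹ = adj(I−A) / det(I−A) ≈
  [   1.5645     0.4857     0.9715     0.9743]
  [   0.3740     1.4880     0.7537     0.6461]
  [   0.8359     0.9093     1.8187     1.2426]
  [   0.4406     0.2090     0.4180     1.4657]
x = (I − A)⁻¹ d = adj(I−A)·d / det(I−A), with det(I−A) = 0.3983625:
  x_1 = (0.623250·35 + 0.193500·85 + 0.387000·95 + 0.388125·55) / 0.3983625 = 96.373125 / 0.3983625 ≈ 241.92
  x_2 = (0.149000·35 + 0.592750·85 + 0.300250·95 + 0.257375·55) / 0.3983625 = 98.278125 / 0.3983625 ≈ 246.71
  x_3 = (0.333000·35 + 0.362250·85 + 0.724500·95 + 0.495000·55) / 0.3983625 = 138.49875 / 0.3983625 ≈ 347.67
  x_4 = (0.175500·35 + 0.083250·85 + 0.166500·95 + 0.583875·55) / 0.3983625 = 61.149375 / 0.3983625 ≈ 153.50

x_4 = 153.50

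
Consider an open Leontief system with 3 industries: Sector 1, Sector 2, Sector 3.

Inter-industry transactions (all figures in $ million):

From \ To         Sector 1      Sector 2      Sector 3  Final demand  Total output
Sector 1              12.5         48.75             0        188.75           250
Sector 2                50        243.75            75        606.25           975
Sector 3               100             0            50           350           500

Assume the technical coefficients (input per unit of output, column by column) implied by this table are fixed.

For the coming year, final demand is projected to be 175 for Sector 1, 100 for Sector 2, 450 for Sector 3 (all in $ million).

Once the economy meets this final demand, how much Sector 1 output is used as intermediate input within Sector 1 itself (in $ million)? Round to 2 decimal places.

z_11 = 10.01

Technical coefficients a_ij = z_ij / X_j:
  a_11 = 12.5/250 = 0.05, a_21 = 50/250 = 0.20, a_31 = 100/250 = 0.40
  a_12 = 48.75/975 = 0.05, a_22 = 243.75/975 = 0.25, a_32 = 0/975 = 0.00
  a_13 = 0/500 = 0.00, a_23 = 75/500 = 0.15, a_33 = 50/500 = 0.10
I − A =
  [   0.95    -0.05     0.00]
  [  -0.20     0.75    -0.15]
  [  -0.40     0.00     0.90]
Cofactors of I−A, C_ij = (−1)^(i+j)·(minor ij) (rows/columns in the sector order above):
  C_11 = (0.75)(0.90) − (-0.15)(0.00) = 0.6750
  C_12 = −[(-0.20)(0.90) − (-0.15)(-0.40)] = 0.2400
  C_13 = (-0.20)(0.00) − (0.75)(-0.40) = 0.3000
  C_21 = −[(-0.05)(0.90) − (0.00)(0.00)] = 0.0450
  C_22 = (0.95)(0.90) − (0.00)(-0.40) = 0.8550
  C_23 = −[(0.95)(0.00) − (-0.05)(-0.40)] = 0.0200
  C_31 = (-0.05)(-0.15) − (0.00)(0.75) = 0.0075
  C_32 = −[(0.95)(-0.15) − (0.00)(-0.20)] = 0.1425
  C_33 = (0.95)(0.75) − (-0.05)(-0.20) = 0.7025
det(I−A) = Σ_j (I−A)_1j·C_1j = (0.95)(0.6750) + (-0.05)(0.2400) + (0.00)(0.3000) = 0.62925
adj(I−A) = Cᵀ =
  [ 0.6750   0.0450   0.0075]
  [ 0.2400   0.8550   0.1425]
  [ 0.3000   0.0200   0.7025]
(I − A)⁻¹ = adj(I−A) / det(I−A) ≈
  [   1.0727     0.0715     0.0119]
  [   0.3814     1.3588     0.2265]
  [   0.4768     0.0318     1.1164]
First solve x = (I − A)⁻¹ d = adj(I−A)·d / det(I−A); in particular x_1 = (0.6750·175 + 0.0450·100 + 0.0075·450) / 0.62925 = 126.00 / 0.62925 ≈ 200.2384.
Intermediate flow from 1 to 1: z_11 = a_11 · x_1 = 0.05 × 126.00 / 0.62925 = 6.30 / 0.62925 ≈ 10.01.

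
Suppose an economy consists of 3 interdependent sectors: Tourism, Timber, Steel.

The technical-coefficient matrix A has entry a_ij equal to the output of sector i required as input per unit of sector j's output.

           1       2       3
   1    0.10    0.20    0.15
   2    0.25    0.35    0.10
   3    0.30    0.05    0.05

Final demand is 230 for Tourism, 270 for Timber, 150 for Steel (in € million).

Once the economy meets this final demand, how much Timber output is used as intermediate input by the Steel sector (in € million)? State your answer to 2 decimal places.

z_23 = 33.50

I − A =
  [   0.90    -0.20    -0.15]
  [  -0.25     0.65    -0.10]
  [  -0.30    -0.05     0.95]
Cofactors of I−A, C_ij = (−1)^(i+j)·(minor ij) (rows/columns in the sector order above):
  C_11 = (0.65)(0.95) − (-0.10)(-0.05) = 0.6125
  C_12 = −[(-0.25)(0.95) − (-0.10)(-0.30)] = 0.2675
  C_13 = (-0.25)(-0.05) − (0.65)(-0.30) = 0.2075
  C_21 = −[(-0.20)(0.95) − (-0.15)(-0.05)] = 0.1975
  C_22 = (0.90)(0.95) − (-0.15)(-0.30) = 0.8100
  C_23 = −[(0.90)(-0.05) − (-0.20)(-0.30)] = 0.1050
  C_31 = (-0.20)(-0.10) − (-0.15)(0.65) = 0.1175
  C_32 = −[(0.90)(-0.10) − (-0.15)(-0.25)] = 0.1275
  C_33 = (0.90)(0.65) − (-0.20)(-0.25) = 0.5350
det(I−A) = Σ_j (I−A)_1j·C_1j = (0.90)(0.6125) + (-0.20)(0.2675) + (-0.15)(0.2075) = 0.466625
adj(I−A) = Cᵀ =
  [ 0.6125   0.1975   0.1175]
  [ 0.2675   0.8100   0.1275]
  [ 0.2075   0.1050   0.5350]
(I − A)⁻¹ = adj(I−A) / det(I−A) ≈
  [   1.3126     0.4233     0.2518]
  [   0.5733     1.7359     0.2732]
  [   0.4447     0.2250     1.1465]
First solve x = (I − A)⁻¹ d = adj(I−A)·d / det(I−A); in particular x_3 = (0.2075·230 + 0.1050·270 + 0.5350·150) / 0.466625 = 156.325 / 0.466625 ≈ 335.0121.
Intermediate flow from 2 to 3: z_23 = a_23 · x_3 = 0.10 × 156.325 / 0.466625 = 15.6325 / 0.466625 ≈ 33.50.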